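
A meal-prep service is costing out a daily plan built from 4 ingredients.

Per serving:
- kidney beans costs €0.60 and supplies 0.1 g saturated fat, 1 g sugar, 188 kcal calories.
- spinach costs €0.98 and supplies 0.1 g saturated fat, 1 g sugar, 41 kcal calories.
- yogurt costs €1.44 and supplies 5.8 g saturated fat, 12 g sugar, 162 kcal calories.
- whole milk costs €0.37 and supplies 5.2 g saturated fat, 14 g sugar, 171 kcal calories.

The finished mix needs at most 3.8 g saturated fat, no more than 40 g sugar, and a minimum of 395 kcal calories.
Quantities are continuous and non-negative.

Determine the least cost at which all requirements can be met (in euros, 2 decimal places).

€1.14

Let x1 = servings of kidney beans, x2 = servings of spinach, x3 = servings of yogurt, x4 = servings of whole milk.
Minimize 0.6x1 + 0.98x2 + 1.44x3 + 0.37x4 subject to:
  0.1x1 + 0.1x2 + 5.8x3 + 5.2x4 ≤ 3.8   (saturated fat)
  1x1 + 1x2 + 12x3 + 14x4 ≤ 40   (sugar)
  188x1 + 41x2 + 162x3 + 171x4 ≥ 395   (calories)
  x1, x2, x3, x4 ≥ 0.
The optimal basis is {kidney beans, whole milk}; spinach, yogurt drop out. Binding constraints: saturated fat and calories.
That vertex is x1 = 1.462, x4 = 0.7027.
Hence cost = 0.6·1.462 + 0.37·0.7027 = €1.1372.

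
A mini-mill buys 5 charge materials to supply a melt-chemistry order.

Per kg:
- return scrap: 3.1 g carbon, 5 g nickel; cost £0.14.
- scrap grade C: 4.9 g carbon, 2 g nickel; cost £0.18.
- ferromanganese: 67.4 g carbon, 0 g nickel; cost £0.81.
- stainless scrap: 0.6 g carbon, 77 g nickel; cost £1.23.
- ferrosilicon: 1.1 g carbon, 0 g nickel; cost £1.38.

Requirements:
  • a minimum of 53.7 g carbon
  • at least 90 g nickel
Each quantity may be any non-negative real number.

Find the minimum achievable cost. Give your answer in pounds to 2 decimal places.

£2.07

Treat it as an LP. Let x1 = kg of return scrap, x2 = kg of scrap grade C, x3 = kg of ferromanganese, x4 = kg of stainless scrap, x5 = kg of ferrosilicon.
Minimize 0.14x1 + 0.18x2 + 0.81x3 + 1.23x4 + 1.38x5 s.t.:
  3.1x1 + 4.9x2 + 67.4x3 + 0.6x4 + 1.1x5 ≥ 53.7   (carbon)
  5x1 + 2x2 + 77x4 ≥ 90   (nickel)
  x1, x2, x3, x4, x5 ≥ 0.
At the optimum only ferromanganese, stainless scrap are positive (return scrap, scrap grade C, ferrosilicon = 0). There the carbon and nickel constraints are tight.
Optimal quantities: ferromanganese = 0.7863 kg, stainless scrap = 1.169 kg.
Total cost: 0.81·0.7863 + 1.23·1.169 = 2.0748.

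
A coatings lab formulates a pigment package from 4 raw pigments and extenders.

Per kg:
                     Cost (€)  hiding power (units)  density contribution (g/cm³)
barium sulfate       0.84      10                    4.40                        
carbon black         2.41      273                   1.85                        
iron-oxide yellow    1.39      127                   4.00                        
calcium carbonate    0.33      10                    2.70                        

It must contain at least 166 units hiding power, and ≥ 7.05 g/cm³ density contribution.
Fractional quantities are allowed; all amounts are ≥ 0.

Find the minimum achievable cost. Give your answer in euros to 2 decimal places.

€1.99

Let x1 = kg of barium sulfate, x2 = kg of carbon black, x3 = kg of iron-oxide yellow, x4 = kg of calcium carbonate.
min 0.84x1 + 2.41x2 + 1.39x3 + 0.33x4 subject to:
  10x1 + 273x2 + 127x3 + 10x4 ≥ 166   (hiding power)
  4.4x1 + 1.85x2 + 4x3 + 2.7x4 ≥ 7.05   (density contribution)
  x1, x2, x3, x4 ≥ 0.
The cheapest feasible vertex uses only iron-oxide yellow, calcium carbonate; barium sulfate, carbon black are not used. Binding constraints: hiding power and density contribution.
Optimal quantities: iron-oxide yellow = 1.247 kg, calcium carbonate = 0.7638 kg.
Cost = 1.39·1.247 + 0.33·0.7638 = 1.9854.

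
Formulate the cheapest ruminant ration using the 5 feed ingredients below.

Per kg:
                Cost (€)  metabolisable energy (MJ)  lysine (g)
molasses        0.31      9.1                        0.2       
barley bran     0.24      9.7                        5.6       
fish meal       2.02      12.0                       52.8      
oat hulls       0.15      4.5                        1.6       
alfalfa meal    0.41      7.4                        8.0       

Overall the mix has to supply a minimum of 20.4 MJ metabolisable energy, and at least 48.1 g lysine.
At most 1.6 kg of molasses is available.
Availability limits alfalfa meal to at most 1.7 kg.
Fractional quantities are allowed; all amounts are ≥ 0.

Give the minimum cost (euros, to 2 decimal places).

€1.87

Let x1 = kg of molasses, x2 = kg of barley bran, x3 = kg of fish meal, x4 = kg of oat hulls, x5 = kg of alfalfa meal.
Minimise 0.31x1 + 0.24x2 + 2.02x3 + 0.15x4 + 0.41x5 with:
  9.1x1 + 9.7x2 + 12x3 + 4.5x4 + 7.4x5 ≥ 20.4   (metabolisable energy)
  0.2x1 + 5.6x2 + 52.8x3 + 1.6x4 + 8x5 ≥ 48.1   (lysine)
  x1 ≤ 1.6
  x5 ≤ 1.7
  x1, x2, x3, x4, x5 ≥ 0.
The minimum-cost mix takes nothing from molasses, oat hulls, alfalfa meal — only barley bran, fish meal. Binding constraints: metabolisable energy and lysine.
That vertex is x2 = 1.124, x3 = 0.7918.
Cost = 0.24·1.124 + 2.02·0.7918 = 1.8692.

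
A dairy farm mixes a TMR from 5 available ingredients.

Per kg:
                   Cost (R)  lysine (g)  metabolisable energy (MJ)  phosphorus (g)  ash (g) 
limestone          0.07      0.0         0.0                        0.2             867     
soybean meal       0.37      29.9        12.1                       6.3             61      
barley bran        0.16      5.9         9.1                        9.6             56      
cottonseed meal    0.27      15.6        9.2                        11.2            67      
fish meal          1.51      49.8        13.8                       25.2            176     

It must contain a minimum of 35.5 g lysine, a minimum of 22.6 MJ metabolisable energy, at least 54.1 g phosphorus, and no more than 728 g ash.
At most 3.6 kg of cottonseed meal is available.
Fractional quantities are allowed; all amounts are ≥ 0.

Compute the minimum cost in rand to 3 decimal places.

R0.923

Set it up as a linear program. Let x1 = kg of limestone, x2 = kg of soybean meal, x3 = kg of barley bran, x4 = kg of cottonseed meal, x5 = kg of fish meal.
Minimise 0.07x1 + 0.37x2 + 0.16x3 + 0.27x4 + 1.51x5 with:
  29.9x2 + 5.9x3 + 15.6x4 + 49.8x5 ≥ 35.5   (lysine)
  12.1x2 + 9.1x3 + 9.2x4 + 13.8x5 ≥ 22.6   (metabolisable energy)
  0.2x1 + 6.3x2 + 9.6x3 + 11.2x4 + 25.2x5 ≥ 54.1   (phosphorus)
  867x1 + 61x2 + 56x3 + 67x4 + 176x5 ≤ 728   (ash)
  x4 ≤ 3.6
  x1, x2, x3, x4, x5 ≥ 0.
At the optimum only barley bran, cottonseed meal are positive (limestone, soybean meal, fish meal = 0). Binding constraints: lysine and phosphorus.
So barley bran = 5.334 kg, cottonseed meal = 0.2582 kg.
Objective = 0.16·5.334 + 0.27·0.2582 = 0.92315.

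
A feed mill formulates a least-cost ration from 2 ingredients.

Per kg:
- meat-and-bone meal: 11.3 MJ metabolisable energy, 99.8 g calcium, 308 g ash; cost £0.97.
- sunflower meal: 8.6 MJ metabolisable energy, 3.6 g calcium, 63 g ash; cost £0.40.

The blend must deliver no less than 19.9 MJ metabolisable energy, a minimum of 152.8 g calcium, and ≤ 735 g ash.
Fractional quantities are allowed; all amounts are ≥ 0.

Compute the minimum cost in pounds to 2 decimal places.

£1.60

Let x1 = kg of meat-and-bone meal, x2 = kg of sunflower meal.
min 0.97x1 + 0.4x2 subject to:
  11.3x1 + 8.6x2 ≥ 19.9   (metabolisable energy)
  99.8x1 + 3.6x2 ≥ 152.8   (calcium)
  308x1 + 63x2 ≤ 735   (ash)
  x1, x2 ≥ 0.
Both inputs are positive at the optimum. There the metabolisable energy and calcium constraints are tight.
So meat-and-bone meal = 1.52 kg, sunflower meal = 0.3172 kg.
Objective = 0.97·1.52 + 0.4·0.3172 = 1.6013.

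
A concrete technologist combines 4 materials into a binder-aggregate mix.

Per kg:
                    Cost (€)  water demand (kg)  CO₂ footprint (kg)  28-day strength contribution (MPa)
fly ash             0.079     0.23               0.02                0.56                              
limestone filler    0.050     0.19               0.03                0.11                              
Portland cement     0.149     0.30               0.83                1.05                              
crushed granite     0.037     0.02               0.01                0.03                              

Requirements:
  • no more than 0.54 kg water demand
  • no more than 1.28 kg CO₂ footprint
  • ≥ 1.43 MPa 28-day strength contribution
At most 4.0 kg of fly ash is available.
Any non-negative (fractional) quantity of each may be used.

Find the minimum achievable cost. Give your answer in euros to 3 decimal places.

Treat it as an LP. Let x1 = kg of fly ash, x2 = kg of limestone filler, x3 = kg of Portland cement, x4 = kg of crushed granite.
Minimise 0.079x1 + 0.05x2 + 0.149x3 + 0.037x4 subject to:
  0.23x1 + 0.19x2 + 0.3x3 + 0.02x4 ≤ 0.54   (water demand)
  0.02x1 + 0.03x2 + 0.83x3 + 0.01x4 ≤ 1.28   (CO₂ footprint)
  0.56x1 + 0.11x2 + 1.05x3 + 0.03x4 ≥ 1.43   (28-day strength contribution)
  x1 ≤ 4
  x1, x2, x3, x4 ≥ 0.
The minimum-cost mix takes nothing from limestone filler, crushed granite — only fly ash, Portland cement. The water demand and 28-day strength contribution requirements are met with equality.
So fly ash = 1.878 kg, Portland cement = 0.3605 kg.
Hence cost = 0.079·1.878 + 0.149·0.3605 = €0.20208.

€0.202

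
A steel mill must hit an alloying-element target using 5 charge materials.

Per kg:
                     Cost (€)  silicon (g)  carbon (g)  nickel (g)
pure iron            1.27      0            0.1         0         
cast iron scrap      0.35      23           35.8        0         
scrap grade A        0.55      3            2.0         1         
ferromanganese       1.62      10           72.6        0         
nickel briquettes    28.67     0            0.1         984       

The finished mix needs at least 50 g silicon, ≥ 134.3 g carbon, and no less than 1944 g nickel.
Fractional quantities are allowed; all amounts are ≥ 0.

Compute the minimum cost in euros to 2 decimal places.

€57.95

Let x1 = kg of pure iron, x2 = kg of cast iron scrap, x3 = kg of scrap grade A, x4 = kg of ferromanganese, x5 = kg of nickel briquettes.
min 1.27x1 + 0.35x2 + 0.55x3 + 1.62x4 + 28.67x5 subject to:
  23x2 + 3x3 + 10x4 ≥ 50   (silicon)
  0.1x1 + 35.8x2 + 2x3 + 72.6x4 + 0.1x5 ≥ 134.3   (carbon)
  1x3 + 984x5 ≥ 1944   (nickel)
  x1, x2, x3, x4, x5 ≥ 0.
The optimal basis is {cast iron scrap, nickel briquettes}; pure iron, scrap grade A, ferromanganese drop out. The carbon and nickel requirements are met with equality.
Optimal quantities: cast iron scrap = 3.7459 kg, nickel briquettes = 1.9756 kg.
Hence cost = 0.35·3.7459 + 28.67·1.9756 = €57.9515.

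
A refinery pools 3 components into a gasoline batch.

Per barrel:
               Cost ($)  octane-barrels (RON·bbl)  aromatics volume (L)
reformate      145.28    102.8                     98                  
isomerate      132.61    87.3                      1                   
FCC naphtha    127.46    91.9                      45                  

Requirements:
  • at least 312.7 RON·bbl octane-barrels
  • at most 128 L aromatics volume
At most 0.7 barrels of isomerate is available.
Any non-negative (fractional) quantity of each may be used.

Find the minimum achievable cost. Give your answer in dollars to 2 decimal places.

Let x1 = barrels of reformate, x2 = barrels of isomerate, x3 = barrels of FCC naphtha.
Minimize 145.28x1 + 132.61x2 + 127.46x3 subject to:
  102.8x1 + 87.3x2 + 91.9x3 ≥ 312.7   (octane-barrels)
  98x1 + 1x2 + 45x3 ≤ 128   (aromatics volume)
  x2 ≤ 0.7
  x1, x2, x3 ≥ 0.
The cheapest feasible vertex uses only isomerate, FCC naphtha; reformate is not used. Binding constraints: octane-barrels and aromatics volume.
Solving gives x2 = 0.6017, x3 = 2.831.
Total cost: 132.61·0.6017 + 127.46·2.831 = 440.6307.

$440.63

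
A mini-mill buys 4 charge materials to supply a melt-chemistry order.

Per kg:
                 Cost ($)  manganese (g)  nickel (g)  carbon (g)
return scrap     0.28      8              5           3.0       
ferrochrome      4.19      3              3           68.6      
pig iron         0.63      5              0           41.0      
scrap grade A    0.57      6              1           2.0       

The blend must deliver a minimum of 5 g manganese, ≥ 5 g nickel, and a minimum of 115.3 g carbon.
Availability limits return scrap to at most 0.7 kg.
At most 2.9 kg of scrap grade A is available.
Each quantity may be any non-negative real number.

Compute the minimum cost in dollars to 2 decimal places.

$2.74

Set it up as a linear program. Let x1 = kg of return scrap, x2 = kg of ferrochrome, x3 = kg of pig iron, x4 = kg of scrap grade A.
Minimise 0.28x1 + 4.19x2 + 0.63x3 + 0.57x4 with:
  8x1 + 3x2 + 5x3 + 6x4 ≥ 5   (manganese)
  5x1 + 3x2 + 1x4 ≥ 5   (nickel)
  3x1 + 68.6x2 + 41x3 + 2x4 ≥ 115.3   (carbon)
  x1 ≤ 0.7
  x4 ≤ 2.9
  x1, x2, x3, x4 ≥ 0.
At the optimum only return scrap, pig iron, scrap grade A are positive (ferrochrome = 0). The nickel, carbon, the return scrap cap requirements are met with equality.
So return scrap = 0.7 kg, pig iron = 2.688 kg, scrap grade A = 1.5 kg.
Total cost: 0.28·0.7 + 0.63·2.688 + 0.57·1.5 = 2.7444.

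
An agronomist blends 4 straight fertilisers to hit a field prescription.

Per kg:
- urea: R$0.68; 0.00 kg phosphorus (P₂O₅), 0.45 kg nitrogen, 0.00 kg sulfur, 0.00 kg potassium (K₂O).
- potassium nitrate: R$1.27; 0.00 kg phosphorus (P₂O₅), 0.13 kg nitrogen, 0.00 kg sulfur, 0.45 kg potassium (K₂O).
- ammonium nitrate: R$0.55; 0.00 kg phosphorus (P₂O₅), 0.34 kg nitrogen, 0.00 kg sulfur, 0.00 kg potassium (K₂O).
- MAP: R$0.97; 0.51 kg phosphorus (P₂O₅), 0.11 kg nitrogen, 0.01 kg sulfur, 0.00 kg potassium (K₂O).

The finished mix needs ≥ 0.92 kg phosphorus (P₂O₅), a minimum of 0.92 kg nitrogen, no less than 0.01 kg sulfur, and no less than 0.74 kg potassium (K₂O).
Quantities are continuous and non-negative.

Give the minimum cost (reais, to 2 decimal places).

R$4.61

Set it up as a linear program. Let x1 = kg of urea, x2 = kg of potassium nitrate, x3 = kg of ammonium nitrate, x4 = kg of MAP.
Minimize 0.68x1 + 1.27x2 + 0.55x3 + 0.97x4 s.t.:
  0.51x4 ≥ 0.92   (phosphorus (P₂O₅))
  0.45x1 + 0.13x2 + 0.34x3 + 0.11x4 ≥ 0.92   (nitrogen)
  0.01x4 ≥ 0.01   (sulfur)
  0.45x2 ≥ 0.74   (potassium (K₂O))
  x1, x2, x3, x4 ≥ 0.
The minimum-cost mix takes nothing from ammonium nitrate — only urea, potassium nitrate, MAP. The phosphorus (P₂O₅), nitrogen, potassium (K₂O) requirements are met with equality.
Solving gives x1 = 1.1284, x2 = 1.6444, x4 = 1.8039.
Total cost: 0.68·1.1284 + 1.27·1.6444 + 0.97·1.8039 = 4.6055.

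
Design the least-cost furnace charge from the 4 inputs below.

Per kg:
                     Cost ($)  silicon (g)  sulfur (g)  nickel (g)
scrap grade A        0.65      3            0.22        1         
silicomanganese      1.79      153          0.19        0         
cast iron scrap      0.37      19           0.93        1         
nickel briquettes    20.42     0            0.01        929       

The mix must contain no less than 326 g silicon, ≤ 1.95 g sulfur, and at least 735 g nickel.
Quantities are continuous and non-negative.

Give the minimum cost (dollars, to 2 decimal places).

$19.97

Let x1 = kg of scrap grade A, x2 = kg of silicomanganese, x3 = kg of cast iron scrap, x4 = kg of nickel briquettes.
Minimise 0.65x1 + 1.79x2 + 0.37x3 + 20.42x4 s.t.:
  3x1 + 153x2 + 19x3 ≥ 326   (silicon)
  0.22x1 + 0.19x2 + 0.93x3 + 0.01x4 ≤ 1.95   (sulfur)
  1x1 + 1x3 + 929x4 ≥ 735   (nickel)
  x1, x2, x3, x4 ≥ 0.
At the optimum only silicomanganese, nickel briquettes are positive (scrap grade A, cast iron scrap = 0). Binding constraints: silicon and nickel.
That vertex is x2 = 2.131, x4 = 0.7912.
Hence cost = 1.79·2.131 + 20.42·0.7912 = $19.9708.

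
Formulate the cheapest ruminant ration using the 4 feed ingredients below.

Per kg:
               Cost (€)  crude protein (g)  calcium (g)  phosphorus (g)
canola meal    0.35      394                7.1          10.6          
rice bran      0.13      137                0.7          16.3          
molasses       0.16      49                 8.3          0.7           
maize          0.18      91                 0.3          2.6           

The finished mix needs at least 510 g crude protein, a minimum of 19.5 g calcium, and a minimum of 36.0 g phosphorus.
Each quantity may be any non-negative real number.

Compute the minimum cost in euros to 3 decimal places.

Treat it as an LP. Let x1 = kg of canola meal, x2 = kg of rice bran, x3 = kg of molasses, x4 = kg of maize.
Minimise 0.35x1 + 0.13x2 + 0.16x3 + 0.18x4 with:
  394x1 + 137x2 + 49x3 + 91x4 ≥ 510   (crude protein)
  7.1x1 + 0.7x2 + 8.3x3 + 0.3x4 ≥ 19.5   (calcium)
  10.6x1 + 16.3x2 + 0.7x3 + 2.6x4 ≥ 36   (phosphorus)
  x1, x2, x3, x4 ≥ 0.
The cheapest feasible vertex uses only canola meal, rice bran, molasses; maize is not used. There the crude protein, calcium, phosphorus constraints are tight.
Solving gives x1 = 0.4211, x2 = 1.856, x3 = 1.833.
Hence cost = 0.35·0.4211 + 0.13·1.856 + 0.16·1.833 = €0.68195.

€0.682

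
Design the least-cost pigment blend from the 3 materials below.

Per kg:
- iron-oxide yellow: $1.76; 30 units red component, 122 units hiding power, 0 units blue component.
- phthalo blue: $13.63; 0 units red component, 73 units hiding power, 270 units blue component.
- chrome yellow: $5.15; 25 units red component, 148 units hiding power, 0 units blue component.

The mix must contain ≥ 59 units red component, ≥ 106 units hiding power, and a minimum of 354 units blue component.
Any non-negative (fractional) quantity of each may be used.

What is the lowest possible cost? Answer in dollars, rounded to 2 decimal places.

Treat it as an LP. Let x1 = kg of iron-oxide yellow, x2 = kg of phthalo blue, x3 = kg of chrome yellow.
Minimise 1.76x1 + 13.63x2 + 5.15x3 subject to:
  30x1 + 25x3 ≥ 59   (red component)
  122x1 + 73x2 + 148x3 ≥ 106   (hiding power)
  270x2 ≥ 354   (blue component)
  x1, x2, x3 ≥ 0.
The optimal basis is {iron-oxide yellow, phthalo blue}; chrome yellow drops out. Binding constraints: red component and blue component.
So iron-oxide yellow = 1.967 kg, phthalo blue = 1.311 kg.
Hence cost = 1.76·1.967 + 13.63·1.311 = $21.3309.

$21.33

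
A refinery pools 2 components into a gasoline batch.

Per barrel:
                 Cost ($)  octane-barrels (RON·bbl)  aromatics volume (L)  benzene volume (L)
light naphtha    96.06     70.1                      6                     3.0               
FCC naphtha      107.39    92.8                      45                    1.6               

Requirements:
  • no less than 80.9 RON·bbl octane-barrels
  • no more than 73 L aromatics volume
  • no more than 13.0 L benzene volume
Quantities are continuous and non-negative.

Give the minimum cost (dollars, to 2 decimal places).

$93.62

Treat it as an LP. Let x1 = barrels of light naphtha, x2 = barrels of FCC naphtha.
Minimize 96.06x1 + 107.39x2 subject to:
  70.1x1 + 92.8x2 ≥ 80.9   (octane-barrels)
  6x1 + 45x2 ≤ 73   (aromatics volume)
  3x1 + 1.6x2 ≤ 13   (benzene volume)
  x1, x2 ≥ 0.
The minimum-cost mix takes nothing from light naphtha — only FCC naphtha. The octane-barrels requirement is met with equality.
Optimal quantities: FCC naphtha = 0.8718 barrels.
Hence cost = 107.39·0.8718 = $93.6226.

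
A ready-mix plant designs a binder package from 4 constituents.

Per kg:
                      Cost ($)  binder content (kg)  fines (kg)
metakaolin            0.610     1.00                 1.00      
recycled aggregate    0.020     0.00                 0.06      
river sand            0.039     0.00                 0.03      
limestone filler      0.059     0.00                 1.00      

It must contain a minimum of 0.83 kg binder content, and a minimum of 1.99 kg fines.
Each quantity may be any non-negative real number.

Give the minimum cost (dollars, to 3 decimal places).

$0.575

Treat it as an LP. Let x1 = kg of metakaolin, x2 = kg of recycled aggregate, x3 = kg of river sand, x4 = kg of limestone filler.
min 0.61x1 + 0.02x2 + 0.039x3 + 0.059x4 with:
  1x1 ≥ 0.83   (binder content)
  1x1 + 0.06x2 + 0.03x3 + 1x4 ≥ 1.99   (fines)
  x1, x2, x3, x4 ≥ 0.
At the optimum only metakaolin, limestone filler are positive (recycled aggregate, river sand = 0). There the binder content and fines constraints are tight.
Optimal quantities: metakaolin = 0.83 kg, limestone filler = 1.16 kg.
Hence cost = 0.61·0.83 + 0.059·1.16 = $0.57474.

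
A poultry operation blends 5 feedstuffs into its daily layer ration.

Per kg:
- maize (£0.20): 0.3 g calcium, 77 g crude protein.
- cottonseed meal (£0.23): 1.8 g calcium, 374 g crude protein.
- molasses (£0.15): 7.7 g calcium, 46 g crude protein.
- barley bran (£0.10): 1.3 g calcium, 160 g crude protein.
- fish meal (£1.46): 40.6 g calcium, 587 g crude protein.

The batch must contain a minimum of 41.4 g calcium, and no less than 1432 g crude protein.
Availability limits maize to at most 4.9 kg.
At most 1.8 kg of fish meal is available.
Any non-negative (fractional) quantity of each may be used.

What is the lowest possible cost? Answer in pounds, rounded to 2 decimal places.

Let x1 = kg of maize, x2 = kg of cottonseed meal, x3 = kg of molasses, x4 = kg of barley bran, x5 = kg of fish meal.
Minimise 0.2x1 + 0.23x2 + 0.15x3 + 0.1x4 + 1.46x5 subject to:
  0.3x1 + 1.8x2 + 7.7x3 + 1.3x4 + 40.6x5 ≥ 41.4   (calcium)
  77x1 + 374x2 + 46x3 + 160x4 + 587x5 ≥ 1432   (crude protein)
  x1 ≤ 4.9
  x5 ≤ 1.8
  x1, x2, x3, x4, x5 ≥ 0.
The optimal basis is {molasses, barley bran}; maize, cottonseed meal, fish meal drop out. There the calcium and crude protein constraints are tight.
That vertex is x3 = 4.063, x4 = 7.782.
Cost = 0.15·4.063 + 0.1·7.782 = 1.3877.

£1.39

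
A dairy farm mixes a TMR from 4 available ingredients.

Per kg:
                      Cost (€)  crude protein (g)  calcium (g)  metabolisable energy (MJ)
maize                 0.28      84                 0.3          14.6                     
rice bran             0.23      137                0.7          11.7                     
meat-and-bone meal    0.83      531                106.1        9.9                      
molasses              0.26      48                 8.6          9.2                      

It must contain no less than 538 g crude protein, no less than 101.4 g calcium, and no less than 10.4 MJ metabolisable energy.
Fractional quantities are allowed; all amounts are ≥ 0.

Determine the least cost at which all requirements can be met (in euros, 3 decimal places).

Set it up as a linear program. Let x1 = kg of maize, x2 = kg of rice bran, x3 = kg of meat-and-bone meal, x4 = kg of molasses.
Minimize 0.28x1 + 0.23x2 + 0.83x3 + 0.26x4 with:
  84x1 + 137x2 + 531x3 + 48x4 ≥ 538   (crude protein)
  0.3x1 + 0.7x2 + 106.1x3 + 8.6x4 ≥ 101.4   (calcium)
  14.6x1 + 11.7x2 + 9.9x3 + 9.2x4 ≥ 10.4   (metabolisable energy)
  x1, x2, x3, x4 ≥ 0.
The cheapest feasible vertex uses only rice bran, meat-and-bone meal; maize, molasses are not used. The crude protein and metabolisable energy requirements are met with equality.
Solving gives x2 = 0.0404, x3 = 1.003.
Cost = 0.23·0.0404 + 0.83·1.003 = 0.84178.

€0.842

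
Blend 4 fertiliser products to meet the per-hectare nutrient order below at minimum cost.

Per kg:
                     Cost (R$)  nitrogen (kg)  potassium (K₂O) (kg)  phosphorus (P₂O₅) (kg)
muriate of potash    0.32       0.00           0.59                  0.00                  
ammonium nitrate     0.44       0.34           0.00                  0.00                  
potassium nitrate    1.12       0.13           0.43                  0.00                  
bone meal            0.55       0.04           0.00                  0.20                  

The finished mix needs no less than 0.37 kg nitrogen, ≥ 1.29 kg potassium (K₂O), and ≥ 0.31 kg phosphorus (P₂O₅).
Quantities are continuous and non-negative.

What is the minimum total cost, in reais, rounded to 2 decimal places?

R$1.95

Let x1 = kg of muriate of potash, x2 = kg of ammonium nitrate, x3 = kg of potassium nitrate, x4 = kg of bone meal.
Minimise 0.32x1 + 0.44x2 + 1.12x3 + 0.55x4 s.t.:
  0.34x2 + 0.13x3 + 0.04x4 ≥ 0.37   (nitrogen)
  0.59x1 + 0.43x3 ≥ 1.29   (potassium (K₂O))
  0.2x4 ≥ 0.31   (phosphorus (P₂O₅))
  x1, x2, x3, x4 ≥ 0.
The optimal basis is {muriate of potash, ammonium nitrate, bone meal}; potassium nitrate drops out. There the nitrogen, potassium (K₂O), phosphorus (P₂O₅) constraints are tight.
Optimal quantities: muriate of potash = 2.186 kg, ammonium nitrate = 0.9059 kg, bone meal = 1.55 kg.
Total cost: 0.32·2.186 + 0.44·0.9059 + 0.55·1.55 = 1.9506.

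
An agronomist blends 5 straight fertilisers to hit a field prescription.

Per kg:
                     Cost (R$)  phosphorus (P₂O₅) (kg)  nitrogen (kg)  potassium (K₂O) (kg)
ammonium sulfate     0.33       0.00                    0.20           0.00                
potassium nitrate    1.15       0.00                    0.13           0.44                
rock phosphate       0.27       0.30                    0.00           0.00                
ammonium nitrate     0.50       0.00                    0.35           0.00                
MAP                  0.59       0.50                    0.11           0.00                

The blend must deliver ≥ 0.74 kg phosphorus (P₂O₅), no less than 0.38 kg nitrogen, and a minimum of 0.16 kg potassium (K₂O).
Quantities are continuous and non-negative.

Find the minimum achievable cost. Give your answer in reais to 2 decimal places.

Set it up as a linear program. Let x1 = kg of ammonium sulfate, x2 = kg of potassium nitrate, x3 = kg of rock phosphate, x4 = kg of ammonium nitrate, x5 = kg of MAP.
Minimise 0.33x1 + 1.15x2 + 0.27x3 + 0.5x4 + 0.59x5 subject to:
  0.3x3 + 0.5x5 ≥ 0.74   (phosphorus (P₂O₅))
  0.2x1 + 0.13x2 + 0.35x4 + 0.11x5 ≥ 0.38   (nitrogen)
  0.44x2 ≥ 0.16   (potassium (K₂O))
  x1, x2, x3, x4, x5 ≥ 0.
The cheapest feasible vertex uses only potassium nitrate, ammonium nitrate, MAP; ammonium sulfate, rock phosphate are not used. There the phosphorus (P₂O₅), nitrogen, potassium (K₂O) constraints are tight.
Optimal quantities: potassium nitrate = 0.3636 kg, ammonium nitrate = 0.4855 kg, MAP = 1.48 kg.
Hence cost = 1.15·0.3636 + 0.5·0.4855 + 0.59·1.48 = R$1.5341.

R$1.53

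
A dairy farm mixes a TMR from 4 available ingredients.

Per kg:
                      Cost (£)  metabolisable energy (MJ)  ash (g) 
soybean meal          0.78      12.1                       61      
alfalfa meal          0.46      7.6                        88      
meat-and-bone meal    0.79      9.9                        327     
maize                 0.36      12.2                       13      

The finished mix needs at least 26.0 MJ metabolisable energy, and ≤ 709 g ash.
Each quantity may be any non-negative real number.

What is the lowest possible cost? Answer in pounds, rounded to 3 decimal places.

Let x1 = kg of soybean meal, x2 = kg of alfalfa meal, x3 = kg of meat-and-bone meal, x4 = kg of maize.
Minimize 0.78x1 + 0.46x2 + 0.79x3 + 0.36x4 subject to:
  12.1x1 + 7.6x2 + 9.9x3 + 12.2x4 ≥ 26   (metabolisable energy)
  61x1 + 88x2 + 327x3 + 13x4 ≤ 709   (ash)
  x1, x2, x3, x4 ≥ 0.
The optimal basis is {maize}; soybean meal, alfalfa meal, meat-and-bone meal drop out. Binding constraint: metabolisable energy.
That vertex is x4 = 2.131.
Cost = 0.36·2.131 = 0.76716.

£0.767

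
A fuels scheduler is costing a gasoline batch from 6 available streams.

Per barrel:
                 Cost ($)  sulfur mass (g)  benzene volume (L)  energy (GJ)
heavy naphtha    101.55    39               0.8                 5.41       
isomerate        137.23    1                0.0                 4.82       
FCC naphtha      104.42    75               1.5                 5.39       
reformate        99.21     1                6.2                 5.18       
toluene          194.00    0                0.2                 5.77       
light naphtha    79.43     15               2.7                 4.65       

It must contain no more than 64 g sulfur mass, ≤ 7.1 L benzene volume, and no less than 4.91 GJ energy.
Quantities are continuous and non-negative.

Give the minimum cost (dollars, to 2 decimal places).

Let x1 = barrels of heavy naphtha, x2 = barrels of isomerate, x3 = barrels of FCC naphtha, x4 = barrels of reformate, x5 = barrels of toluene, x6 = barrels of light naphtha.
Minimize 101.55x1 + 137.23x2 + 104.42x3 + 99.21x4 + 194x5 + 79.43x6 s.t.:
  39x1 + 1x2 + 75x3 + 1x4 + 15x6 ≤ 64   (sulfur mass)
  0.8x1 + 1.5x3 + 6.2x4 + 0.2x5 + 2.7x6 ≤ 7.1   (benzene volume)
  5.41x1 + 4.82x2 + 5.39x3 + 5.18x4 + 5.77x5 + 4.65x6 ≥ 4.91   (energy)
  x1, x2, x3, x4, x5, x6 ≥ 0.
The optimal basis is {light naphtha}; heavy naphtha, isomerate, FCC naphtha, reformate, toluene drop out. There the energy constraint is tight.
That vertex is x6 = 1.0559.
Objective = 79.43·1.0559 = 83.8701.

$83.87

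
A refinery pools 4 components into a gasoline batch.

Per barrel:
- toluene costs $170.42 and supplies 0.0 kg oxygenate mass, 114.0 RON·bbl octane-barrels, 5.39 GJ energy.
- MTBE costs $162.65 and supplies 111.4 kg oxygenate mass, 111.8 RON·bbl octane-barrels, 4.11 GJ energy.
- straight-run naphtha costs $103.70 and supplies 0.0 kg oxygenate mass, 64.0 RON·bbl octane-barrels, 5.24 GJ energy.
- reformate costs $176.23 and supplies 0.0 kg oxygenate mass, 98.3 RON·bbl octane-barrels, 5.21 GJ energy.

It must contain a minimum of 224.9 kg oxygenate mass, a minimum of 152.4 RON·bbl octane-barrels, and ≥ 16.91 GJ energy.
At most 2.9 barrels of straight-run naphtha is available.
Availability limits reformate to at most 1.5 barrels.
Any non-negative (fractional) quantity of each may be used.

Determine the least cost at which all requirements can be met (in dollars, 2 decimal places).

Let x1 = barrels of toluene, x2 = barrels of MTBE, x3 = barrels of straight-run naphtha, x4 = barrels of reformate.
Minimize 170.42x1 + 162.65x2 + 103.7x3 + 176.23x4 subject to:
  111.4x2 ≥ 224.9   (oxygenate mass)
  114x1 + 111.8x2 + 64x3 + 98.3x4 ≥ 152.4   (octane-barrels)
  5.39x1 + 4.11x2 + 5.24x3 + 5.21x4 ≥ 16.91   (energy)
  x3 ≤ 2.9
  x4 ≤ 1.5
  x1, x2, x3, x4 ≥ 0.
At the optimum only MTBE, straight-run naphtha are positive (toluene, reformate = 0). The oxygenate mass and energy requirements are met with equality.
Solving gives x2 = 2.01885, x3 = 1.64361.
Cost = 162.65·2.01885 + 103.7·1.64361 = 498.8083.

$498.81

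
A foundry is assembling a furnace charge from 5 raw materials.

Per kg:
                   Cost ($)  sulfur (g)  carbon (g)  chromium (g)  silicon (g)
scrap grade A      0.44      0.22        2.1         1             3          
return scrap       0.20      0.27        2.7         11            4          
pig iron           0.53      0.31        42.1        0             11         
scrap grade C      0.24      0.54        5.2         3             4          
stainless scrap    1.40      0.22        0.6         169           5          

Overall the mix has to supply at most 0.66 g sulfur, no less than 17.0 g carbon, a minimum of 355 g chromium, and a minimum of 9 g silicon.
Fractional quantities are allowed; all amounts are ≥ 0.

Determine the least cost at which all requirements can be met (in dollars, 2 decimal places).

$3.14

Set it up as a linear program. Let x1 = kg of scrap grade A, x2 = kg of return scrap, x3 = kg of pig iron, x4 = kg of scrap grade C, x5 = kg of stainless scrap.
Minimise 0.44x1 + 0.2x2 + 0.53x3 + 0.24x4 + 1.4x5 subject to:
  0.22x1 + 0.27x2 + 0.31x3 + 0.54x4 + 0.22x5 ≤ 0.66   (sulfur)
  2.1x1 + 2.7x2 + 42.1x3 + 5.2x4 + 0.6x5 ≥ 17   (carbon)
  1x1 + 11x2 + 3x4 + 169x5 ≥ 355   (chromium)
  3x1 + 4x2 + 11x3 + 4x4 + 5x5 ≥ 9   (silicon)
  x1, x2, x3, x4, x5 ≥ 0.
The optimal basis is {pig iron, stainless scrap}; scrap grade A, return scrap, scrap grade C drop out. The carbon and chromium requirements are met with equality.
That vertex is x3 = 0.3739, x5 = 2.101.
Total cost: 0.53·0.3739 + 1.4·2.101 = 3.1396.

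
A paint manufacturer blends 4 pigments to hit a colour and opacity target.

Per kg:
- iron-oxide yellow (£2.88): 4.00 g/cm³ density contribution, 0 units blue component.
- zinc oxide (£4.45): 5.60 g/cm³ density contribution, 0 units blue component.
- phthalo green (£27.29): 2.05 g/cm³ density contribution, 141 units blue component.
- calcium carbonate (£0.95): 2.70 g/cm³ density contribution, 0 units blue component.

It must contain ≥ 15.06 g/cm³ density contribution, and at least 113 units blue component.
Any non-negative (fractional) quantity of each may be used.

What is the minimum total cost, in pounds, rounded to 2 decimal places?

£26.59

Let x1 = kg of iron-oxide yellow, x2 = kg of zinc oxide, x3 = kg of phthalo green, x4 = kg of calcium carbonate.
min 2.88x1 + 4.45x2 + 27.29x3 + 0.95x4 s.t.:
  4x1 + 5.6x2 + 2.05x3 + 2.7x4 ≥ 15.06   (density contribution)
  141x3 ≥ 113   (blue component)
  x1, x2, x3, x4 ≥ 0.
The cheapest feasible vertex uses only phthalo green, calcium carbonate; iron-oxide yellow, zinc oxide are not used. There the density contribution and blue component constraints are tight.
So phthalo green = 0.8014 kg, calcium carbonate = 4.969 kg.
Hence cost = 27.29·0.8014 + 0.95·4.969 = £26.5908.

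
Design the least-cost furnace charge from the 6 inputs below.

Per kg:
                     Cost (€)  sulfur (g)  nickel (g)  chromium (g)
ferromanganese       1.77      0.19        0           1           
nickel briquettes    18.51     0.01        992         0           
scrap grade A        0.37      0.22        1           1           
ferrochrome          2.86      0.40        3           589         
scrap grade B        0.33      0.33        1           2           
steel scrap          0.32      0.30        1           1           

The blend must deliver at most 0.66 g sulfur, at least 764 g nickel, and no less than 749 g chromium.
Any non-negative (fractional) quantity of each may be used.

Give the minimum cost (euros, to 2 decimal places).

Let x1 = kg of ferromanganese, x2 = kg of nickel briquettes, x3 = kg of scrap grade A, x4 = kg of ferrochrome, x5 = kg of scrap grade B, x6 = kg of steel scrap.
Minimise 1.77x1 + 18.51x2 + 0.37x3 + 2.86x4 + 0.33x5 + 0.32x6 with:
  0.19x1 + 0.01x2 + 0.22x3 + 0.4x4 + 0.33x5 + 0.3x6 ≤ 0.66   (sulfur)
  992x2 + 1x3 + 3x4 + 1x5 + 1x6 ≥ 764   (nickel)
  1x1 + 1x3 + 589x4 + 2x5 + 1x6 ≥ 749   (chromium)
  x1, x2, x3, x4, x5, x6 ≥ 0.
The optimal basis is {nickel briquettes, ferrochrome}; ferromanganese, scrap grade A, scrap grade B, steel scrap drop out. There the nickel and chromium constraints are tight.
That vertex is x2 = 0.7663, x4 = 1.272.
Hence cost = 18.51·0.7663 + 2.86·1.272 = €17.8221.

€17.82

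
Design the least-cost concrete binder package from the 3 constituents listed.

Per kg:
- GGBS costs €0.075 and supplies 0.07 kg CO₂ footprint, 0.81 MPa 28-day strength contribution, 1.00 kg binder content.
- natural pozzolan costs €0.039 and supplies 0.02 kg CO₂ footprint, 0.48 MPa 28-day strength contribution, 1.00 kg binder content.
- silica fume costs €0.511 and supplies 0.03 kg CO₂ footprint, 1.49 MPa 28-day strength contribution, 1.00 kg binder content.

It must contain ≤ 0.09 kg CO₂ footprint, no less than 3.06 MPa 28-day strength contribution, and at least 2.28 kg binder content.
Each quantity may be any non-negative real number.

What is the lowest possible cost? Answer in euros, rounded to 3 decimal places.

€0.704

Let x1 = kg of GGBS, x2 = kg of natural pozzolan, x3 = kg of silica fume.
Minimize 0.075x1 + 0.039x2 + 0.511x3 with:
  0.07x1 + 0.02x2 + 0.03x3 ≤ 0.09   (CO₂ footprint)
  0.81x1 + 0.48x2 + 1.49x3 ≥ 3.06   (28-day strength contribution)
  1x1 + 1x2 + 1x3 ≥ 2.28   (binder content)
  x1, x2, x3 ≥ 0.
The optimal basis is {natural pozzolan, silica fume}; GGBS drops out. The CO₂ footprint and 28-day strength contribution requirements are met with equality.
Optimal quantities: natural pozzolan = 2.747 kg, silica fume = 1.169 kg.
Cost = 0.039·2.747 + 0.511·1.169 = 0.70449.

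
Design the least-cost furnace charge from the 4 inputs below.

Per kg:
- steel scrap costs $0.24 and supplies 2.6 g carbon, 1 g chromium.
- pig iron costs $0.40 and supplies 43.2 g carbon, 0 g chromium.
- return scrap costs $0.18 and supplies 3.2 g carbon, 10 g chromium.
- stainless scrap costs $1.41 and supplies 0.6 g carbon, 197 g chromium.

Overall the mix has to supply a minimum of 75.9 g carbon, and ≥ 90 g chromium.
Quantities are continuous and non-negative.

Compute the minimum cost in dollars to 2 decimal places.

$1.34

Treat it as an LP. Let x1 = kg of steel scrap, x2 = kg of pig iron, x3 = kg of return scrap, x4 = kg of stainless scrap.
Minimize 0.24x1 + 0.4x2 + 0.18x3 + 1.41x4 s.t.:
  2.6x1 + 43.2x2 + 3.2x3 + 0.6x4 ≥ 75.9   (carbon)
  1x1 + 10x3 + 197x4 ≥ 90   (chromium)
  x1, x2, x3, x4 ≥ 0.
At the optimum only pig iron, stainless scrap are positive (steel scrap, return scrap = 0). Binding constraints: carbon and chromium.
That vertex is x2 = 1.751, x4 = 0.4569.
Total cost: 0.4·1.751 + 1.41·0.4569 = 1.3446.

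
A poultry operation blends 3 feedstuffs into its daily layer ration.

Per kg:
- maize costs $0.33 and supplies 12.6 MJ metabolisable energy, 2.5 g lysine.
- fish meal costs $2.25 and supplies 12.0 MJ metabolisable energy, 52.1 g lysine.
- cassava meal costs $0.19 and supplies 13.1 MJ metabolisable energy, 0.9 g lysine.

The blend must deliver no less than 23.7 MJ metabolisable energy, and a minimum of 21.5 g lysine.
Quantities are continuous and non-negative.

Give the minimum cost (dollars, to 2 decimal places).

$1.15

This is a linear program. Let x1 = kg of maize, x2 = kg of fish meal, x3 = kg of cassava meal.
Minimize 0.33x1 + 2.25x2 + 0.19x3 subject to:
  12.6x1 + 12x2 + 13.1x3 ≥ 23.7   (metabolisable energy)
  2.5x1 + 52.1x2 + 0.9x3 ≥ 21.5   (lysine)
  x1, x2, x3 ≥ 0.
The minimum-cost mix takes nothing from maize — only fish meal, cassava meal. The metabolisable energy and lysine requirements are met with equality.
Optimal quantities: fish meal = 0.3875 kg, cassava meal = 1.454 kg.
Hence cost = 2.25·0.3875 + 0.19·1.454 = $1.1481.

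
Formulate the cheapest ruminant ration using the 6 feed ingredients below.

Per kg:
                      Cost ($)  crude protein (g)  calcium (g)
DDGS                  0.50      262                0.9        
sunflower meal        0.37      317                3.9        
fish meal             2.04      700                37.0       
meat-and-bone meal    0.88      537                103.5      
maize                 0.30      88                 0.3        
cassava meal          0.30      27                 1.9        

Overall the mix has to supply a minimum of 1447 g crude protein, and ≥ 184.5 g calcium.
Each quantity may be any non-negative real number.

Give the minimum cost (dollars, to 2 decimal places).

Treat it as an LP. Let x1 = kg of DDGS, x2 = kg of sunflower meal, x3 = kg of fish meal, x4 = kg of meat-and-bone meal, x5 = kg of maize, x6 = kg of cassava meal.
Minimise 0.5x1 + 0.37x2 + 2.04x3 + 0.88x4 + 0.3x5 + 0.3x6 with:
  262x1 + 317x2 + 700x3 + 537x4 + 88x5 + 27x6 ≥ 1447   (crude protein)
  0.9x1 + 3.9x2 + 37x3 + 103.5x4 + 0.3x5 + 1.9x6 ≥ 184.5   (calcium)
  x1, x2, x3, x4, x5, x6 ≥ 0.
At the optimum only sunflower meal, meat-and-bone meal are positive (DDGS, fish meal, maize, cassava meal = 0). Binding constraints: crude protein and calcium.
That vertex is x2 = 1.65, x4 = 1.72.
Objective = 0.37·1.65 + 0.88·1.72 = 2.1241.

$2.12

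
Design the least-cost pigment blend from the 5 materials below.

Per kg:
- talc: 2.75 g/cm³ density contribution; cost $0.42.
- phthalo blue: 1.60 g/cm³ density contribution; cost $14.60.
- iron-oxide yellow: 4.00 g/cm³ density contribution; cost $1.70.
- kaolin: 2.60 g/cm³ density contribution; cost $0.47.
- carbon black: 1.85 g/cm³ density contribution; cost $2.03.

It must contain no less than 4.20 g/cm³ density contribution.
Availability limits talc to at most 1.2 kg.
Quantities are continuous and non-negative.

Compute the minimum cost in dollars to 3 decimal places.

$0.667

This is a linear program. Let x1 = kg of talc, x2 = kg of phthalo blue, x3 = kg of iron-oxide yellow, x4 = kg of kaolin, x5 = kg of carbon black.
Minimize 0.42x1 + 14.6x2 + 1.7x3 + 0.47x4 + 2.03x5 with:
  2.75x1 + 1.6x2 + 4x3 + 2.6x4 + 1.85x5 ≥ 4.2   (density contribution)
  x1 ≤ 1.2
  x1, x2, x3, x4, x5 ≥ 0.
The minimum-cost mix takes nothing from phthalo blue, iron-oxide yellow, carbon black — only talc, kaolin. Binding constraints: density contribution and the talc cap.
Optimal quantities: talc = 1.2 kg, kaolin = 0.3462 kg.
Total cost: 0.42·1.2 + 0.47·0.3462 = 0.66671.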